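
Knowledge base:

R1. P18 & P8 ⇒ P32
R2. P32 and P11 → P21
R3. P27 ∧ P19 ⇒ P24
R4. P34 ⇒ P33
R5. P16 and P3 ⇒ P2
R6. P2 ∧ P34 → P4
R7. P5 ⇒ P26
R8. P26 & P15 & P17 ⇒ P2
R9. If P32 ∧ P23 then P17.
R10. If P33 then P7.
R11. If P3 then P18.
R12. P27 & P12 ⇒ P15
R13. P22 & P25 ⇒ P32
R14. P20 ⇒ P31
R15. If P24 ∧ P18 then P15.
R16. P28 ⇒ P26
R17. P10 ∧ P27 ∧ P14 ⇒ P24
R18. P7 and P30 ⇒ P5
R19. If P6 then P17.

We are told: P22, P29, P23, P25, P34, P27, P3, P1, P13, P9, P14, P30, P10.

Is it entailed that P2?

Yes

P33  (by R4: P34)
P7  (by R10: P33)
P18  (by R11: P3)
P32  (by R13: P22, P25)
P24  (by R17: P10, P27, P14)
P5  (by R18: P7, P30)
P26  (by R7: P5)
P17  (by R9: P32, P23)
P15  (by R15: P24, P18)
P2  (by R8: P26, P15, P17)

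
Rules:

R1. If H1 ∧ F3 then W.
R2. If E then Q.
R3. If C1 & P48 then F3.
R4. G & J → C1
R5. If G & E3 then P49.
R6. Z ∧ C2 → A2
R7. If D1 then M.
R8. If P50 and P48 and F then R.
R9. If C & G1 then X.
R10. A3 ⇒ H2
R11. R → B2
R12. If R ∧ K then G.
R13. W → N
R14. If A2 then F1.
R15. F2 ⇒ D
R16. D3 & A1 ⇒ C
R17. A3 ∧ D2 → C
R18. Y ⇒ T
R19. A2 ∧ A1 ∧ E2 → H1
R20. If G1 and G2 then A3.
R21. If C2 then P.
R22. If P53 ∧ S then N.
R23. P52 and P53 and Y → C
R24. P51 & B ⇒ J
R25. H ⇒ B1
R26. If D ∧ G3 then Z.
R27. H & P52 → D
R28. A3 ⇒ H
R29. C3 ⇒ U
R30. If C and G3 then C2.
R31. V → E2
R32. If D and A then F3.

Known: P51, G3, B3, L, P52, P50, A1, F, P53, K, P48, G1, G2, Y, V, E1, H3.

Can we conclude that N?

Forward chaining from the given facts derives: R, B2, G, T, A3, C, H, C2, E2, X, H2, P, B1, D, Z, A2, F1, H1.
Rules concluding N: R13 needs W; R22 needs S — none of these are established.

No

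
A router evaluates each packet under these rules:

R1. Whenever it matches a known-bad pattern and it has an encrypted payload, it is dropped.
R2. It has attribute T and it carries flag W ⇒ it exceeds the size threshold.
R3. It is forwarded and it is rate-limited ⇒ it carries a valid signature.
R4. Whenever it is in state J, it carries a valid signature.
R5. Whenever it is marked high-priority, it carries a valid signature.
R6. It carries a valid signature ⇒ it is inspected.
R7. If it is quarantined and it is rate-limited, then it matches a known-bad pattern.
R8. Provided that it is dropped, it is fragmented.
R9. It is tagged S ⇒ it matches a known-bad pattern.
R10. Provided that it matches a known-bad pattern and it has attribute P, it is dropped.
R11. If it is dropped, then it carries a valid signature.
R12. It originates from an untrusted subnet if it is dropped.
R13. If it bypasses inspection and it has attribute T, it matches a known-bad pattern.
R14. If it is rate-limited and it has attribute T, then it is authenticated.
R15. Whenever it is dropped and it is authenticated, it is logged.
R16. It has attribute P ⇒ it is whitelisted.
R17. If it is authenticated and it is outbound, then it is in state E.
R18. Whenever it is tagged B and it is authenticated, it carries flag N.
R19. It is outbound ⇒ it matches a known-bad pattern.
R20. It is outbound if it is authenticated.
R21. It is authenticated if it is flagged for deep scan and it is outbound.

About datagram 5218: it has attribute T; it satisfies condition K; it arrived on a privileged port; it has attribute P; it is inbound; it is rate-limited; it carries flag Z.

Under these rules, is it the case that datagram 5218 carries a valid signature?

By R14 (it is rate-limited, it has attribute T): it is authenticated.
By R20 (it is authenticated): it is outbound.
By R19 (it is outbound): it matches a known-bad pattern.
By R10 (it matches a known-bad pattern, it has attribute P): it is dropped.
By R11 (it is dropped): it carries a valid signature.

Yes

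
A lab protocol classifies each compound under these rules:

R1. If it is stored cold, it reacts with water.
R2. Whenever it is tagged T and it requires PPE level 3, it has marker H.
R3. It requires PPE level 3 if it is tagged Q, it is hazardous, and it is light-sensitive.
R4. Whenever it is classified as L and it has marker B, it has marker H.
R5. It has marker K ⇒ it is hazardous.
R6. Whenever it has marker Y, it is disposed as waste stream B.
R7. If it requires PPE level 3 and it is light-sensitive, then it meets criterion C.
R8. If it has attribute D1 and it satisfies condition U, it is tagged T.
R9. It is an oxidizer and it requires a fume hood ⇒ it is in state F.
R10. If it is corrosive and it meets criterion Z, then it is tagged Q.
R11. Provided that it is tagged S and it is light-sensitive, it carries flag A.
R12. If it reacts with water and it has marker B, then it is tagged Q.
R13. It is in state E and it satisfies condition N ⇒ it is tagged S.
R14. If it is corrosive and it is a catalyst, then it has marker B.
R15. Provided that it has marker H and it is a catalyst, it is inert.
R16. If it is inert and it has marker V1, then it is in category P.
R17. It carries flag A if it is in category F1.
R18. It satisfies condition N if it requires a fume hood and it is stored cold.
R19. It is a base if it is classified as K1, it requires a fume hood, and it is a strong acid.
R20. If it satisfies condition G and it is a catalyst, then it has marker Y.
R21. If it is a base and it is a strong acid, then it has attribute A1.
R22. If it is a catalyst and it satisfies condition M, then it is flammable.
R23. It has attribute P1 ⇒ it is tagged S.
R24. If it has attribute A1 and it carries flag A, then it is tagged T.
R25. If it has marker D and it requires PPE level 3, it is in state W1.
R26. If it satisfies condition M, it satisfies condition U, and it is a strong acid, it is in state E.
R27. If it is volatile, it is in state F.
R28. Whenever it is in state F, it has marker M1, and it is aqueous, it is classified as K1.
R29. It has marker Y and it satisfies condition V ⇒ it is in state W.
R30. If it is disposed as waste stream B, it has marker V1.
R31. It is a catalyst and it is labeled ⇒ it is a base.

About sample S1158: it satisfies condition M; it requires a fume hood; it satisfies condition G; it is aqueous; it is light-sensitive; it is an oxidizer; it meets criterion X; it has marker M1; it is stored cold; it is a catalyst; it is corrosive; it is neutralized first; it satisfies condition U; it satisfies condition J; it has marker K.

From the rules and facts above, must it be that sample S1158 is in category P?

Forward chaining from the given facts derives: reacts with water, is hazardous, is in state F, has marker B, satisfies condition N, has marker Y, is flammable, is classified as K1, is disposed as waste stream B, is tagged Q, has marker V1, requires PPE level 3, meets criterion C.
The only rule concluding "it is in category P" is R16, which needs "it is inert"; that is never established.

No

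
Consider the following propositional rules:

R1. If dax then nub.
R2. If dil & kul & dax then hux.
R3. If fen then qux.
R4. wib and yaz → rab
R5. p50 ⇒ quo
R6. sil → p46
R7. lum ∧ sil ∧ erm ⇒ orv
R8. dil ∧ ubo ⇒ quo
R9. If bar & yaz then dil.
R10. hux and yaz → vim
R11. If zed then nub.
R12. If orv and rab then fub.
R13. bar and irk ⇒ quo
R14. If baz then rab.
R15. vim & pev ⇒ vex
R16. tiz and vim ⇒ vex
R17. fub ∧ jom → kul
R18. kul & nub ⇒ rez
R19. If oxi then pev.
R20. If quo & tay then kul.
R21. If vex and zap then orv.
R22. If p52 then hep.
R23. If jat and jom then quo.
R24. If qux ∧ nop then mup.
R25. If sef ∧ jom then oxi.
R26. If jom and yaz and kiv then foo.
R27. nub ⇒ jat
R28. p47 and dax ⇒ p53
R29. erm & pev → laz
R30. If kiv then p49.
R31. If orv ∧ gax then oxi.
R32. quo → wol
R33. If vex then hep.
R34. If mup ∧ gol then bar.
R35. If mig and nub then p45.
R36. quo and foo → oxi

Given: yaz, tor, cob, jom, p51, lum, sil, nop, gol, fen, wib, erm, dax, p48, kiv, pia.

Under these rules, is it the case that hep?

Yes

nub  (by R1: dax)
qux  (by R3: fen)
rab  (by R4: wib, yaz)
orv  (by R7: lum, sil, erm)
fub  (by R12: orv, rab)
kul  (by R17: fub, jom)
mup  (by R24: qux, nop)
foo  (by R26: jom, yaz, kiv)
jat  (by R27: nub)
bar  (by R34: mup, gol)
dil  (by R9: bar, yaz)
quo  (by R23: jat, jom)
oxi  (by R36: quo, foo)
hux  (by R2: dil, kul, dax)
vim  (by R10: hux, yaz)
pev  (by R19: oxi)
vex  (by R15: vim, pev)
hep  (by R33: vex)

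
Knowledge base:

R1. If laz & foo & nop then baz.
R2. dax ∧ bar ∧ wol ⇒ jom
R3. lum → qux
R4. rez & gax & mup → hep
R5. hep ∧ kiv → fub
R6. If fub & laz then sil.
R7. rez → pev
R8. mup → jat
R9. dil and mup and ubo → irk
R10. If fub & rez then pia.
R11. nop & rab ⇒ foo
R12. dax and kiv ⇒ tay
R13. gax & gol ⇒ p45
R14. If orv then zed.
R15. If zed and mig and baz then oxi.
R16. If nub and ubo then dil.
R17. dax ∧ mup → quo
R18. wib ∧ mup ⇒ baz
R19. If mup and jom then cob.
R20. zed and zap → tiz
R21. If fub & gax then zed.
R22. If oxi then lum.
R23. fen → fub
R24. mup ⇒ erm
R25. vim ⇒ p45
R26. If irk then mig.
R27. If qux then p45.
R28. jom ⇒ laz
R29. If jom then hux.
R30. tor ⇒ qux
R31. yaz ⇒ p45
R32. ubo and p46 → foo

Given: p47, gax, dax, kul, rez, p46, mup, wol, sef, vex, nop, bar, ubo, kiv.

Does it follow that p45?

Forward chaining from the given facts derives: jom, hep, fub, pev, jat, pia, tay, quo, cob, zed, erm, laz, hux, foo, baz, sil.
Rules concluding p45: R13 needs gol; R25 needs vim; R27 needs qux; R31 needs yaz — none of these are established.

No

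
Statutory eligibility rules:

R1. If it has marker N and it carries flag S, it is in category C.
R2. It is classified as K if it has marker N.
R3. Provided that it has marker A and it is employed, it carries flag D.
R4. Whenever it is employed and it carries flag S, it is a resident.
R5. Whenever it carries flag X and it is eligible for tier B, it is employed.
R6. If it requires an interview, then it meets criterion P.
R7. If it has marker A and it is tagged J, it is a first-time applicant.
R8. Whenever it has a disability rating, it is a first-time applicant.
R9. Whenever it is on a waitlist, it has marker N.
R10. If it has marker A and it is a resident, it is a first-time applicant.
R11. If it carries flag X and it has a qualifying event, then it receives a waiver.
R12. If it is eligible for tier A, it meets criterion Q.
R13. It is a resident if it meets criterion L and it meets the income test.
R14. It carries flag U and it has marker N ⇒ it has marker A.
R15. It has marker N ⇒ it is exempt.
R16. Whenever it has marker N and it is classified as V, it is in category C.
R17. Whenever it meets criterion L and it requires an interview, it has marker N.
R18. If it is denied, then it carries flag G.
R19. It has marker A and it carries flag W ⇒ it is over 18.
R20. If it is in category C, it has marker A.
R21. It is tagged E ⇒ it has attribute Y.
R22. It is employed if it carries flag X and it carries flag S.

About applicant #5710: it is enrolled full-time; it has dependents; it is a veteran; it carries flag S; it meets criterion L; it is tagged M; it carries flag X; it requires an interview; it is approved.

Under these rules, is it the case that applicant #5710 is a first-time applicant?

By R17 (it meets criterion L, it requires an interview): it has marker N.
By R22 (it carries flag X, it carries flag S): it is employed.
By R1 (it has marker N, it carries flag S): it is in category C.
By R4 (it is employed, it carries flag S): it is a resident.
By R20 (it is in category C): it has marker A.
By R10 (it has marker A, it is a resident): it is a first-time applicant.

Yes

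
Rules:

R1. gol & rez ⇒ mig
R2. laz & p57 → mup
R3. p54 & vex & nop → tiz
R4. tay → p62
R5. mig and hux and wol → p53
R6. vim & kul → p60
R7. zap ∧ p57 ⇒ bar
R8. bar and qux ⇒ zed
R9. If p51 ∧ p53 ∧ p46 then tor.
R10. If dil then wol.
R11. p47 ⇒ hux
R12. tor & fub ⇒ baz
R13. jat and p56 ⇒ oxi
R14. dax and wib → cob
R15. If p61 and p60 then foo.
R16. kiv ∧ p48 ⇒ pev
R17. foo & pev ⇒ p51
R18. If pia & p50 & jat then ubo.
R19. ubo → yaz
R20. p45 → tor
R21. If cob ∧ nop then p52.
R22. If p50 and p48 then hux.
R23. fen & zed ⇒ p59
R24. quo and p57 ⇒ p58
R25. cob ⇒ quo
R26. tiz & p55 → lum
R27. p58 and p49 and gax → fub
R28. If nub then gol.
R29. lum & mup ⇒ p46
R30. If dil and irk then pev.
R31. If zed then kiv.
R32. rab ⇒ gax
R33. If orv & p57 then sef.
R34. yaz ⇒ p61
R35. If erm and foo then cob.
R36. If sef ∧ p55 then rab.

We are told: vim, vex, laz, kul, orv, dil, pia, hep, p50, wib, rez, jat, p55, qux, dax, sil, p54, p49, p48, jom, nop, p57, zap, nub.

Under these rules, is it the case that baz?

Yes

mup  (by R2: laz, p57)
tiz  (by R3: p54, vex, nop)
p60  (by R6: vim, kul)
bar  (by R7: zap, p57)
zed  (by R8: bar, qux)
wol  (by R10: dil)
cob  (by R14: dax, wib)
ubo  (by R18: pia, p50, jat)
yaz  (by R19: ubo)
hux  (by R22: p50, p48)
quo  (by R25: cob)
lum  (by R26: tiz, p55)
gol  (by R28: nub)
p46  (by R29: lum, mup)
kiv  (by R31: zed)
sef  (by R33: orv, p57)
p61  (by R34: yaz)
rab  (by R36: sef, p55)
mig  (by R1: gol, rez)
p53  (by R5: mig, hux, wol)
foo  (by R15: p61, p60)
pev  (by R16: kiv, p48)
p51  (by R17: foo, pev)
p58  (by R24: quo, p57)
gax  (by R32: rab)
tor  (by R9: p51, p53, p46)
fub  (by R27: p58, p49, gax)
baz  (by R12: tor, fub)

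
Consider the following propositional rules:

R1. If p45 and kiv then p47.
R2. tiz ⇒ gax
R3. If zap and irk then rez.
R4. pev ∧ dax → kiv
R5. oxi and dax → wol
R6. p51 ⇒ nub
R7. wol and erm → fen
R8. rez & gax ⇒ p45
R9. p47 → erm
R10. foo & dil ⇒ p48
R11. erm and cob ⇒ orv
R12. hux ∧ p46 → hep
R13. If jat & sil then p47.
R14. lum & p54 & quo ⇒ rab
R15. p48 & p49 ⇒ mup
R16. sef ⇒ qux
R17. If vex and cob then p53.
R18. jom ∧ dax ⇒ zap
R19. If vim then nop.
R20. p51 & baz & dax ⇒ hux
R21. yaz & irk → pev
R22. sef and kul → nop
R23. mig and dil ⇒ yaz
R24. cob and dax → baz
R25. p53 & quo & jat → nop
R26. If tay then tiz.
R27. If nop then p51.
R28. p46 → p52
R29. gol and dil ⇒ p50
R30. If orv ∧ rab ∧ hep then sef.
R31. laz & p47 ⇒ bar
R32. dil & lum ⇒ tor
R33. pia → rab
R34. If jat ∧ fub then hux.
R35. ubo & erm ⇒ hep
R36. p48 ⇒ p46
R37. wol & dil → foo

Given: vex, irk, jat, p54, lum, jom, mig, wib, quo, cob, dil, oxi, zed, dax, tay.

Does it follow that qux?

wol  (by R5: oxi, dax)
rab  (by R14: lum, p54, quo)
p53  (by R17: vex, cob)
zap  (by R18: jom, dax)
yaz  (by R23: mig, dil)
baz  (by R24: cob, dax)
nop  (by R25: p53, quo, jat)
tiz  (by R26: tay)
p51  (by R27: nop)
foo  (by R37: wol, dil)
gax  (by R2: tiz)
rez  (by R3: zap, irk)
p45  (by R8: rez, gax)
p48  (by R10: foo, dil)
hux  (by R20: p51, baz, dax)
pev  (by R21: yaz, irk)
p46  (by R36: p48)
kiv  (by R4: pev, dax)
hep  (by R12: hux, p46)
p47  (by R1: p45, kiv)
erm  (by R9: p47)
orv  (by R11: erm, cob)
sef  (by R30: orv, rab, hep)
qux  (by R16: sef)

Yes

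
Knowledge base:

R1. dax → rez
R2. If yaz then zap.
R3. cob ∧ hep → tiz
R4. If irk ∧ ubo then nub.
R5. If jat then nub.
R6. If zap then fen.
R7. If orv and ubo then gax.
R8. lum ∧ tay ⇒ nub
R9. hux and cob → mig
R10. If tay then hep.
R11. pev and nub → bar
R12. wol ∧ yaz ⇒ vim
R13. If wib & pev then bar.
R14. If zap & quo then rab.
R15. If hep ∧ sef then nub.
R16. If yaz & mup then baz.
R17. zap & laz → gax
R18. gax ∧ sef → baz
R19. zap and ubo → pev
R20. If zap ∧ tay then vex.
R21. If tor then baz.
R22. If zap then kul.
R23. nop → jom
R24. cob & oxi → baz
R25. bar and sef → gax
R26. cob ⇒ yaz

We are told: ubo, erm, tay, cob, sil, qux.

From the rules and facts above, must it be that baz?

No

Forward chaining from the given facts derives: hep, yaz, zap, tiz, fen, pev, vex, kul.
Rules concluding baz: R16 needs mup; R18 needs gax; R21 needs tor; R24 needs oxi — none of these are established.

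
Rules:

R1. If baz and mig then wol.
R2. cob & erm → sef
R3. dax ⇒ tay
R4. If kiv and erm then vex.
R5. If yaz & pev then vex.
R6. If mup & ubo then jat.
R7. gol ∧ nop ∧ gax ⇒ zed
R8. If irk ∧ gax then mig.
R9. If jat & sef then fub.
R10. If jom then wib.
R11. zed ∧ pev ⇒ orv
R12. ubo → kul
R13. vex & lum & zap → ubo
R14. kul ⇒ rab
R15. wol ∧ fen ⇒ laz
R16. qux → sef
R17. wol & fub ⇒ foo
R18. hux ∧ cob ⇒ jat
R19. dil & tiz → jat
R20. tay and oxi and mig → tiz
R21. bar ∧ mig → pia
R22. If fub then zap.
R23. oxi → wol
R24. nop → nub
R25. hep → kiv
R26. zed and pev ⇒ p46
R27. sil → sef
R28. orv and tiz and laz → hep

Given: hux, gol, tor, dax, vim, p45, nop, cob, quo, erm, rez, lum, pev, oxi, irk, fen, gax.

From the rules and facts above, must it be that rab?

Yes

sef  (by R2: cob, erm)
tay  (by R3: dax)
zed  (by R7: gol, nop, gax)
mig  (by R8: irk, gax)
orv  (by R11: zed, pev)
jat  (by R18: hux, cob)
tiz  (by R20: tay, oxi, mig)
wol  (by R23: oxi)
fub  (by R9: jat, sef)
laz  (by R15: wol, fen)
zap  (by R22: fub)
hep  (by R28: orv, tiz, laz)
kiv  (by R25: hep)
vex  (by R4: kiv, erm)
ubo  (by R13: vex, lum, zap)
kul  (by R12: ubo)
rab  (by R14: kul)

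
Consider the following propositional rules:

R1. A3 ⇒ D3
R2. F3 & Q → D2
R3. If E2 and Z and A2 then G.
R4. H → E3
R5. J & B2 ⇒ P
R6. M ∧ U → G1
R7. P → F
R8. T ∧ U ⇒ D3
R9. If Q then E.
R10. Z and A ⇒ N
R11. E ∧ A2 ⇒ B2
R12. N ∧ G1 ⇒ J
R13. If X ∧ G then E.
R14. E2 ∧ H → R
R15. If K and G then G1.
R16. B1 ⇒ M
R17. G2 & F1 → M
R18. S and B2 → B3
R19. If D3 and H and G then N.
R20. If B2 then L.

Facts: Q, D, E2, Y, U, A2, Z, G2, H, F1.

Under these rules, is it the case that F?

No

Forward chaining from the given facts derives: G, E3, E, B2, R, M, L, G1.
The only rule concluding F is R7, which needs P; that is never established.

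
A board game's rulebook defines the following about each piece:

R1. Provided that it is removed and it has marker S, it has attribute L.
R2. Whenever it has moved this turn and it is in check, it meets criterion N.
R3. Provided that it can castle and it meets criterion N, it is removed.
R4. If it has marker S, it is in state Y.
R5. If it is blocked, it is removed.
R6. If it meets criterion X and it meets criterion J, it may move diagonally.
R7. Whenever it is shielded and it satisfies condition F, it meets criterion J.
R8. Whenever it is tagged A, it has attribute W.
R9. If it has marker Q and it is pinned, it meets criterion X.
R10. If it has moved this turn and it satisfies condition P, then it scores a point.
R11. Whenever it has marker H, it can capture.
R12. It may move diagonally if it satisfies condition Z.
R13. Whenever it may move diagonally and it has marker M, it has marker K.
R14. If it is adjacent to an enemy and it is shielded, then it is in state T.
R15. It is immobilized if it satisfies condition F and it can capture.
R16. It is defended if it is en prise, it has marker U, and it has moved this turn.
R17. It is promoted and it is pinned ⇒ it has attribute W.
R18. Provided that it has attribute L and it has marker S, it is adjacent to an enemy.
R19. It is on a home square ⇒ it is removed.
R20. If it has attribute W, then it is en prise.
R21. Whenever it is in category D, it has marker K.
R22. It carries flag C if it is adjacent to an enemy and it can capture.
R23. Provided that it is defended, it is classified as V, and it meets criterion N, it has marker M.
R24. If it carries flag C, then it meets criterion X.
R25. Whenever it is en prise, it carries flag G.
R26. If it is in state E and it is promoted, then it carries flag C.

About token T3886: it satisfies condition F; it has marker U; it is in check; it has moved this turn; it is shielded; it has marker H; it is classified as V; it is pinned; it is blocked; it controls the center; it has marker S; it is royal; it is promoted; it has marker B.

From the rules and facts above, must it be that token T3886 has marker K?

By R2 (it has moved this turn, it is in check): it meets criterion N.
By R5 (it is blocked): it is removed.
By R7 (it is shielded, it satisfies condition F): it meets criterion J.
By R11 (it has marker H): it can capture.
By R17 (it is promoted, it is pinned): it has attribute W.
By R20 (it has attribute W): it is en prise.
By R1 (it is removed, it has marker S): it has attribute L.
By R16 (it is en prise, it has marker U, it has moved this turn): it is defended.
By R18 (it has attribute L, it has marker S): it is adjacent to an enemy.
By R22 (it is adjacent to an enemy, it can capture): it carries flag C.
By R23 (it is defended, it is classified as V, it meets criterion N): it has marker M.
By R24 (it carries flag C): it meets criterion X.
By R6 (it meets criterion X, it meets criterion J): it may move diagonally.
By R13 (it may move diagonally, it has marker M): it has marker K.

Yes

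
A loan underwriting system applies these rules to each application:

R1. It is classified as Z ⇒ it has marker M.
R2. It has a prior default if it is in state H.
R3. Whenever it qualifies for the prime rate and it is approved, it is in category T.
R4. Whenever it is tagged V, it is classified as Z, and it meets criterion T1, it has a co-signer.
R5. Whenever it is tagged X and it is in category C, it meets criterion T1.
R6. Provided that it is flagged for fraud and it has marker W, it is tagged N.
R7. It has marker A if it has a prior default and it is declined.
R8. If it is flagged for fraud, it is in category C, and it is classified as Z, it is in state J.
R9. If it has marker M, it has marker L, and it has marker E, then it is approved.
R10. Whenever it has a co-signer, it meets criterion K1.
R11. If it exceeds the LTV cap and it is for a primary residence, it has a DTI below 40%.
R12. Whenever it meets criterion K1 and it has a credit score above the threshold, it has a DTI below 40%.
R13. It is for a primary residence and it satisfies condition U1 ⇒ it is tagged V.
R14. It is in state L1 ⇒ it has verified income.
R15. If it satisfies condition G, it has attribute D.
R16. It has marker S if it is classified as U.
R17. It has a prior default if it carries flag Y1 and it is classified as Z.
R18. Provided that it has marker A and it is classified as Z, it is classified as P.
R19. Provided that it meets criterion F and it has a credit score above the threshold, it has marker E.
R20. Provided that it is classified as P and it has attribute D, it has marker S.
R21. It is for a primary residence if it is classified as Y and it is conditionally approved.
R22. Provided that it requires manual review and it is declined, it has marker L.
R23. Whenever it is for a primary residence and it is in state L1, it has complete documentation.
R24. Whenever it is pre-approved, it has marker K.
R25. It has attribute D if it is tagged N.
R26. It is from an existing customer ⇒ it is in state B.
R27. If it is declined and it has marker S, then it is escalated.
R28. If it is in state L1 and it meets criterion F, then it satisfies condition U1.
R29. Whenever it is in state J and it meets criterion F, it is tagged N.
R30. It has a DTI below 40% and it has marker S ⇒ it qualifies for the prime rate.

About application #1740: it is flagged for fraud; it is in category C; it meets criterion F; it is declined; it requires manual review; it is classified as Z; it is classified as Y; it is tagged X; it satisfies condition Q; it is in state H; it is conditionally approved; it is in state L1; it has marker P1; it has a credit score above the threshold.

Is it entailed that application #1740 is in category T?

By R1 (it is classified as Z): it has marker M.
By R2 (it is in state H): it has a prior default.
By R5 (it is tagged X, it is in category C): it meets criterion T1.
By R7 (it has a prior default, it is declined): it has marker A.
By R8 (it is flagged for fraud, it is in category C, it is classified as Z): it is in state J.
By R18 (it has marker A, it is classified as Z): it is classified as P.
By R19 (it meets criterion F, it has a credit score above the threshold): it has marker E.
By R21 (it is classified as Y, it is conditionally approved): it is for a primary residence.
By R22 (it requires manual review, it is declined): it has marker L.
By R28 (it is in state L1, it meets criterion F): it satisfies condition U1.
By R29 (it is in state J, it meets criterion F): it is tagged N.
By R9 (it has marker M, it has marker L, it has marker E): it is approved.
By R13 (it is for a primary residence, it satisfies condition U1): it is tagged V.
By R25 (it is tagged N): it has attribute D.
By R4 (it is tagged V, it is classified as Z, it meets criterion T1): it has a co-signer.
By R10 (it has a co-signer): it meets criterion K1.
By R12 (it meets criterion K1, it has a credit score above the threshold): it has a DTI below 40%.
By R20 (it is classified as P, it has attribute D): it has marker S.
By R30 (it has a DTI below 40%, it has marker S): it qualifies for the prime rate.
By R3 (it qualifies for the prime rate, it is approved): it is in category T.

Yes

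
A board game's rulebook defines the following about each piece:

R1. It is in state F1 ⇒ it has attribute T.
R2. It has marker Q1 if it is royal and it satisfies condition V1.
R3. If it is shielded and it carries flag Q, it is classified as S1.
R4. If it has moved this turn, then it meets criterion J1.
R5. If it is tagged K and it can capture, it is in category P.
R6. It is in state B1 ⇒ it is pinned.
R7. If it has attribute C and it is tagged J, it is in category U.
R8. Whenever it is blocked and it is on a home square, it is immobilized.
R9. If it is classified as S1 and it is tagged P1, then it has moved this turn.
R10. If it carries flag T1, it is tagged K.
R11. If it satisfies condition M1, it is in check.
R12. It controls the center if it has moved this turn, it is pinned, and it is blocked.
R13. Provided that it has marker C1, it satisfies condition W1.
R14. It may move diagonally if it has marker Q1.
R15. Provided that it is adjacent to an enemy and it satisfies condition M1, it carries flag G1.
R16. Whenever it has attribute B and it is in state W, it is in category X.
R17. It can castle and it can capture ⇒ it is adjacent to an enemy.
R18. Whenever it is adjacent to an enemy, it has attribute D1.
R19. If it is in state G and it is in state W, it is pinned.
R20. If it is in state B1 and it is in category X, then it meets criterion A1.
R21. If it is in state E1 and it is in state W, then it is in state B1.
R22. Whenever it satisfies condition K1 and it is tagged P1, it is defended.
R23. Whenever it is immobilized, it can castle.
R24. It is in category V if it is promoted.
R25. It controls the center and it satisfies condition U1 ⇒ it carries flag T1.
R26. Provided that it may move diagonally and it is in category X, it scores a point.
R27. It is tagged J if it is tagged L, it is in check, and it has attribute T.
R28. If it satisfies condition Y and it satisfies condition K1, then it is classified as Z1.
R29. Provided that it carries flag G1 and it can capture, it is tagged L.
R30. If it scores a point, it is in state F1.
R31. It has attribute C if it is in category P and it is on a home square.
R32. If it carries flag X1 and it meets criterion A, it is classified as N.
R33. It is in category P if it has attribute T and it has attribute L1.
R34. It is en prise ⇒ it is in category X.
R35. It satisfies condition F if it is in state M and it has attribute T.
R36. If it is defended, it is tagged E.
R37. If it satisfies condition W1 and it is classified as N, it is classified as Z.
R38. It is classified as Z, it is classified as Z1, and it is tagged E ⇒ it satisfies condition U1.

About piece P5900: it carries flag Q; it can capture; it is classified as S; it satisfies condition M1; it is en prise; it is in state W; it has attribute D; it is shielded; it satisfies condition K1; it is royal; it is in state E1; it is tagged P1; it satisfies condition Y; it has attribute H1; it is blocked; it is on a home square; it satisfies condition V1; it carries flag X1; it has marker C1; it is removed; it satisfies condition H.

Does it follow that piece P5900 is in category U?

No

Forward chaining from the given facts derives: has marker Q1, is classified as S1, is immobilized, has moved this turn, is in check, satisfies condition W1, may move diagonally, is in state B1, is defended, can castle, is classified as Z1, is in category X, is tagged E, meets criterion J1, is pinned, controls the center, is adjacent to an enemy, has attribute D1, meets criterion A1, scores a point, is in state F1, has attribute T, carries flag G1, is tagged L, is tagged J.
The only rule concluding "it is in category U" is R7, which needs "it has attribute C"; that is never established.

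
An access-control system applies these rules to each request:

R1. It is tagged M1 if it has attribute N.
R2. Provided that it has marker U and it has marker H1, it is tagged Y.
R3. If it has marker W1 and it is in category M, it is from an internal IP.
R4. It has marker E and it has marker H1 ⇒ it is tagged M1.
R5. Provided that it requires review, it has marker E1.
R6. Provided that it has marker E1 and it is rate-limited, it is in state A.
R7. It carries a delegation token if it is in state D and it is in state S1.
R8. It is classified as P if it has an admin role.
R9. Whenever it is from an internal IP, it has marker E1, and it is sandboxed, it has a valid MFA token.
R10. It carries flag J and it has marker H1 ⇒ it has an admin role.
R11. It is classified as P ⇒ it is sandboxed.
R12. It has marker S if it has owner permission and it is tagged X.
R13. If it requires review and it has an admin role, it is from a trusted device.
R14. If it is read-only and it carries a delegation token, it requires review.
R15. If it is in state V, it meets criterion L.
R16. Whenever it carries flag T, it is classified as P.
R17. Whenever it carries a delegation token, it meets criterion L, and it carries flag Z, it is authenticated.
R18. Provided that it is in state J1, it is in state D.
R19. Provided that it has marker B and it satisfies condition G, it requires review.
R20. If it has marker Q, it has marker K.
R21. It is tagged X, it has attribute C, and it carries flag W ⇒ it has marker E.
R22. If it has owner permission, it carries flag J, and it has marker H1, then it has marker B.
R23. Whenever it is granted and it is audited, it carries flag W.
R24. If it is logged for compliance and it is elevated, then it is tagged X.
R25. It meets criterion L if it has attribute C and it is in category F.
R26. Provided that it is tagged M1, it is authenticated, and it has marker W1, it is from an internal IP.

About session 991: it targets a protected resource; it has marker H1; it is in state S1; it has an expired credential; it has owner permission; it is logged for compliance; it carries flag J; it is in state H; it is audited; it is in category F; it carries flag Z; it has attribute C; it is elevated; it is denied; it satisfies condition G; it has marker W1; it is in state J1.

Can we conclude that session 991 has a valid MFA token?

No

Forward chaining from the given facts derives: has an admin role, is in state D, has marker B, is tagged X, meets criterion L, carries a delegation token, is classified as P, is sandboxed, has marker S, is authenticated, requires review, has marker E1, is from a trusted device.
The only rule concluding "it has a valid MFA token" is R9, which needs "it is from an internal IP"; that is never established.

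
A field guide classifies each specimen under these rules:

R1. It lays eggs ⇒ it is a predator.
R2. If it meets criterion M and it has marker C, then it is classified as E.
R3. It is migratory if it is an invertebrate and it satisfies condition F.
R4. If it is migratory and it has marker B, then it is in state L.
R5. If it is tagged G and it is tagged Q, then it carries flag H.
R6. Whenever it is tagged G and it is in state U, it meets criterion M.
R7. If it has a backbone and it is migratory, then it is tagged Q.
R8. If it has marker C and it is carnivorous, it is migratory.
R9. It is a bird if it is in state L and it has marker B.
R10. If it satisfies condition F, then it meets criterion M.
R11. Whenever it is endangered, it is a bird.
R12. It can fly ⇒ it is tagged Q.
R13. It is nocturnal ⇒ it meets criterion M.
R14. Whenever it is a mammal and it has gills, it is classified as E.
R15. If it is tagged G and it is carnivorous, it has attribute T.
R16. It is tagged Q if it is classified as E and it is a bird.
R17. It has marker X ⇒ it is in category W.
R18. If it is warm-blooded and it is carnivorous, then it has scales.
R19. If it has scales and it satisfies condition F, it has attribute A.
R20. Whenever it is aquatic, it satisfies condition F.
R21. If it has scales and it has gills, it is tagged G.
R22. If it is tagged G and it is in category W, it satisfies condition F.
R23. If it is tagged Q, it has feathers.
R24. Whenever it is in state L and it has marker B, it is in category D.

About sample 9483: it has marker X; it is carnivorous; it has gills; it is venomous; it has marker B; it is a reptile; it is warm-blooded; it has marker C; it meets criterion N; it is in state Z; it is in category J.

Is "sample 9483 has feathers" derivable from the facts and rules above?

Yes

By R8 (it has marker C, it is carnivorous): it is migratory.
By R17 (it has marker X): it is in category W.
By R18 (it is warm-blooded, it is carnivorous): it has scales.
By R21 (it has scales, it has gills): it is tagged G.
By R22 (it is tagged G, it is in category W): it satisfies condition F.
By R4 (it is migratory, it has marker B): it is in state L.
By R9 (it is in state L, it has marker B): it is a bird.
By R10 (it satisfies condition F): it meets criterion M.
By R2 (it meets criterion M, it has marker C): it is classified as E.
By R16 (it is classified as E, it is a bird): it is tagged Q.
By R23 (it is tagged Q): it has feathers.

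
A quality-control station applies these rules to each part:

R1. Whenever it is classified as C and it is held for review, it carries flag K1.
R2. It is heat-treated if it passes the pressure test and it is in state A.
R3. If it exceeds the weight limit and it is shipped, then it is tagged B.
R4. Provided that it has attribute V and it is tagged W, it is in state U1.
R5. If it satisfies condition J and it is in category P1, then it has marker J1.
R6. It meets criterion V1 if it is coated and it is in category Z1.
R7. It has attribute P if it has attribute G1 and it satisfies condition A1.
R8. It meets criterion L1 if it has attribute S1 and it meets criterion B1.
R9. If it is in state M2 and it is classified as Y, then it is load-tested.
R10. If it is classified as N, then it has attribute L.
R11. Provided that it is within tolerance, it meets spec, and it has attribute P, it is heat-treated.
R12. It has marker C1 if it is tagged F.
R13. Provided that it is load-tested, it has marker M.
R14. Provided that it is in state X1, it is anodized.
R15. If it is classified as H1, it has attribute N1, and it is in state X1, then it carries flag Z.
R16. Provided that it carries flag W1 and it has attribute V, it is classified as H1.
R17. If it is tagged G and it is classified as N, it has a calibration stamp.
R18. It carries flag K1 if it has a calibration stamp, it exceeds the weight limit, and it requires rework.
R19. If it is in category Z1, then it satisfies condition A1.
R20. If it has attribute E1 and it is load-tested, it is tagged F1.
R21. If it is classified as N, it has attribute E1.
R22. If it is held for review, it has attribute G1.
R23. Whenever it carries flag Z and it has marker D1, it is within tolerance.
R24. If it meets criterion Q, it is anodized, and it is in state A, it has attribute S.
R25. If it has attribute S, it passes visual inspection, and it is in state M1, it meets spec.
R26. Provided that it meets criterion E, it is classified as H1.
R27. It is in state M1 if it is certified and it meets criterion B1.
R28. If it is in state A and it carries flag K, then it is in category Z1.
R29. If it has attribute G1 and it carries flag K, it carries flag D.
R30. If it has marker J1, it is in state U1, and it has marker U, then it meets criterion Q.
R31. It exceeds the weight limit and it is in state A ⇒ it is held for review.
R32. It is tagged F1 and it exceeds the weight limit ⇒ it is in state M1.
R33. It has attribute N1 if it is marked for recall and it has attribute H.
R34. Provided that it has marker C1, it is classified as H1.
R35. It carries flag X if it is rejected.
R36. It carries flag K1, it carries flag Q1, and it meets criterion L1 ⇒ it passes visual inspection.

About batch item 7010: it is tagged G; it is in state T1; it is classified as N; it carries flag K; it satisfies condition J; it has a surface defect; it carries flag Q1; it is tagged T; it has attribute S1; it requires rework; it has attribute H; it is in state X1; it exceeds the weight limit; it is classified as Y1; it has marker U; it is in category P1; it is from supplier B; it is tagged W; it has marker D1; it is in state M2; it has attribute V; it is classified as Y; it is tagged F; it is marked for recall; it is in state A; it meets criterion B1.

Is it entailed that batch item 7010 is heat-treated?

Yes

By R4 (it has attribute V, it is tagged W): it is in state U1.
By R5 (it satisfies condition J, it is in category P1): it has marker J1.
By R8 (it has attribute S1, it meets criterion B1): it meets criterion L1.
By R9 (it is in state M2, it is classified as Y): it is load-tested.
By R12 (it is tagged F): it has marker C1.
By R14 (it is in state X1): it is anodized.
By R17 (it is tagged G, it is classified as N): it has a calibration stamp.
By R18 (it has a calibration stamp, it exceeds the weight limit, it requires rework): it carries flag K1.
By R21 (it is classified as N): it has attribute E1.
By R28 (it is in state A, it carries flag K): it is in category Z1.
By R30 (it has marker J1, it is in state U1, it has marker U): it meets criterion Q.
By R31 (it exceeds the weight limit, it is in state A): it is held for review.
By R33 (it is marked for recall, it has attribute H): it has attribute N1.
By R34 (it has marker C1): it is classified as H1.
By R36 (it carries flag K1, it carries flag Q1, it meets criterion L1): it passes visual inspection.
By R15 (it is classified as H1, it has attribute N1, it is in state X1): it carries flag Z.
By R19 (it is in category Z1): it satisfies condition A1.
By R20 (it has attribute E1, it is load-tested): it is tagged F1.
By R22 (it is held for review): it has attribute G1.
By R23 (it carries flag Z, it has marker D1): it is within tolerance.
By R24 (it meets criterion Q, it is anodized, it is in state A): it has attribute S.
By R32 (it is tagged F1, it exceeds the weight limit): it is in state M1.
By R7 (it has attribute G1, it satisfies condition A1): it has attribute P.
By R25 (it has attribute S, it passes visual inspection, it is in state M1): it meets spec.
By R11 (it is within tolerance, it meets spec, it has attribute P): it is heat-treated.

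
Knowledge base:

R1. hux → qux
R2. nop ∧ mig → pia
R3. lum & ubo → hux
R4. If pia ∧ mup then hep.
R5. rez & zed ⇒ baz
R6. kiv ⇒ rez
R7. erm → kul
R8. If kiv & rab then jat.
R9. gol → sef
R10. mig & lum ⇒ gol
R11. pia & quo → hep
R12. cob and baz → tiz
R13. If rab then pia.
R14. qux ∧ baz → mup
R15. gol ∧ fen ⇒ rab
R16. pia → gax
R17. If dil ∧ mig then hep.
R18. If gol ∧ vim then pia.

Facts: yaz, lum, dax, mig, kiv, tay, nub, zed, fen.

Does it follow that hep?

Forward chaining from the given facts derives: rez, gol, rab, baz, jat, sef, pia, gax.
Rules concluding hep: R4 needs mup; R11 needs quo; R17 needs dil — none of these are established.

No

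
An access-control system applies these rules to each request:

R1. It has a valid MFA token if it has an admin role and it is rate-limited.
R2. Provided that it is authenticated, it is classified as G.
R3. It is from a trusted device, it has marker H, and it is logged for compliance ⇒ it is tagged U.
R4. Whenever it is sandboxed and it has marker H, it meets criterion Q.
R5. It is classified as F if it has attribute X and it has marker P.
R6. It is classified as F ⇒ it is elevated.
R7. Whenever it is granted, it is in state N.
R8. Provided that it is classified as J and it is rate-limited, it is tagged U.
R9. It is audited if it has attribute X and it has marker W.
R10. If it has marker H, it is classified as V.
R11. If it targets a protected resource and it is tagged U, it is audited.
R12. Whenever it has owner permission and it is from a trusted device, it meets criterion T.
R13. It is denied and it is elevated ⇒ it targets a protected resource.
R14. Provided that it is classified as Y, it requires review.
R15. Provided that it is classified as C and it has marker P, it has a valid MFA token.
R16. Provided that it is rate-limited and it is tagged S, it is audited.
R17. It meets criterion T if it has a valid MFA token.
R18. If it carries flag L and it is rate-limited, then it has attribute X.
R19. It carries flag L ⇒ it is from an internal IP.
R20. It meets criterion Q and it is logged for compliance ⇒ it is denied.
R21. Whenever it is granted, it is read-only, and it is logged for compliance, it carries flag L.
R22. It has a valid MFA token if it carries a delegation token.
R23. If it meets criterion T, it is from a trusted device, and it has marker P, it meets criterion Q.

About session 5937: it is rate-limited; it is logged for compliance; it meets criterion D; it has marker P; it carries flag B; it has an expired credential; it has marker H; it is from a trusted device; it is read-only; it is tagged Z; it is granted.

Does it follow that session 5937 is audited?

Forward chaining from the given facts derives: is tagged U, is in state N, is classified as V, carries flag L, has attribute X, is from an internal IP, is classified as F, is elevated.
Rules concluding "it is audited": R9 needs "it has marker W"; R11 needs "it targets a protected resource"; R16 needs "it is tagged S" — none of these are established.

No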